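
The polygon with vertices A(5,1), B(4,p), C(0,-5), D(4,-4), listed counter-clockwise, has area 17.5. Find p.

Write out the shoelace sum; only the two edges meeting at B involve p:
2·Area = [(5·p − 4·1) + (4·(-5) − 0·p)] + 44
       = 5·p + 20 = 35
⇒ p = 3.

3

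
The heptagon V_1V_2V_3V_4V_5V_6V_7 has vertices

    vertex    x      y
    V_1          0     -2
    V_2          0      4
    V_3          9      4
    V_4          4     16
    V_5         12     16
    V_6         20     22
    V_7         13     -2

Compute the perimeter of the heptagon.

|V_1V_2| = √((0)² + (6)²) = √36 = 6
|V_2V_3| = √((9)² + (0)²) = √81 = 9
|V_3V_4| = √((-5)² + (12)²) = √169 = 13
|V_4V_5| = √((8)² + (0)²) = √64 = 8
|V_5V_6| = √((8)² + (6)²) = √100 = 10
|V_6V_7| = √((-7)² + (-24)²) = √625 = 25
|V_7V_1| = √((-13)² + (0)²) = √169 = 13
Perimeter = 6 + 9 + 13 + 8 + 10 + 25 + 13 = 84.

84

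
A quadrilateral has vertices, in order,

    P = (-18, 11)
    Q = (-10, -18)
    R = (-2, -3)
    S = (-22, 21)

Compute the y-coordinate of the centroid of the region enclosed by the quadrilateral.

-7/19

Apply Gauss's area formula. First the cross-terms c_i = x_i·y_{i+1} − x_{i+1}·y_i:
  434, -6, -108, 136  ⇒  2A = 456, A = 228.
Then Σ (y_i + y_{i+1})·c_i = -504, so ȳ = -504 / (6·228) = -7/19.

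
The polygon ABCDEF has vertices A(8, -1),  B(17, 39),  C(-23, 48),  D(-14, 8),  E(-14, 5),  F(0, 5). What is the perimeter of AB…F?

|AB| = √((9)² + (40)²) = √1681 = 41
|BC| = √((-40)² + (9)²) = √1681 = 41
|CD| = √((9)² + (-40)²) = √1681 = 41
|DE| = √((0)² + (-3)²) = √9 = 3
|EF| = √((14)² + (0)²) = √196 = 14
|FA| = √((8)² + (-6)²) = √100 = 10
Perimeter = 41 + 41 + 41 + 3 + 14 + 10 = 150.

150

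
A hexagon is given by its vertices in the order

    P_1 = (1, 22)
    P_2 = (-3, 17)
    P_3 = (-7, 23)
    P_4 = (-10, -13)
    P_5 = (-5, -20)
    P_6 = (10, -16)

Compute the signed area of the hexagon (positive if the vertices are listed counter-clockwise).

552.5

Apply the shoelace (surveyor's) formula: 2A = Σ (x_i·y_{i+1} − x_{i+1}·y_i), indices taken mod 6.
Σ = (83) + (50) + (321) + (135) + (280) + (236) = 1105
Signed area = Σ/2 = 552.5 (positive ⇒ counter-clockwise traversal).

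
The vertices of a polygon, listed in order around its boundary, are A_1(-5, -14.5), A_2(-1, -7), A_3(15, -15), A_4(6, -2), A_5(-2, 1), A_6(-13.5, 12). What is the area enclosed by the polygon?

223.875

Apply the shoelace formula: 2A = Σ (x_i·y_{i+1} − x_{i+1}·y_i), indices taken mod 6.
Σ = (20.5) + (120) + (60) + (2) + (-10.5) + (255.75) = 447.75
Area = |Σ|/2 = 223.875.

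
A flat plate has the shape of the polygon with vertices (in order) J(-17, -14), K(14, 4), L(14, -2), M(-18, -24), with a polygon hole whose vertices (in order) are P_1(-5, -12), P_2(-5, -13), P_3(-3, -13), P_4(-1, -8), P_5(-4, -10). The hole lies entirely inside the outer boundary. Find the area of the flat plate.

233

Outer boundary:
Cross-terms: 128, -84, -372, -156  ⇒  Σ = -484
Area = |Σ|/2 = 242.
Hole:
Apply the surveyor's formula: 2A = Σ (x_i·y_{i+1} − x_{i+1}·y_i), indices taken mod 5.
Cross-terms: 5, 26, 11, -22, -2  ⇒  Σ = 18
Area = |Σ|/2 = 9.
Net area = 242 − 9 = 233.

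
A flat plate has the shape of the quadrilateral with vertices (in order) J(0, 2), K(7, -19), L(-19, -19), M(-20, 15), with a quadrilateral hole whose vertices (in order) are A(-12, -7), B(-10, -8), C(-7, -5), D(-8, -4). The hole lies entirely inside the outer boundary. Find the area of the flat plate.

598.5

Outer boundary:
Σ = (-14) + (-494) + (-665) + (-40) = -1213
Area = |Σ|/2 = 606.5.
Hole:
Apply the shoelace (surveyor's) formula: 2A = Σ (x_i·y_{i+1} − x_{i+1}·y_i), indices taken mod 4.
Cross-terms: 26, -6, -12, 8  ⇒  Σ = 16
Area = |Σ|/2 = 8.
Net area = 606.5 − 8 = 598.5.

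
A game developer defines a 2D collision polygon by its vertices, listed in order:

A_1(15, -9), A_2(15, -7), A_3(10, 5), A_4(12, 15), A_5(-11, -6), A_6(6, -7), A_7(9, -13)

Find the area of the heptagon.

Apply the surveyor's formula: 2A = Σ (x_i·y_{i+1} − x_{i+1}·y_i), indices taken mod 7.
Σ = (30) + (145) + (90) + (93) + (113) + (-15) + (114) = 570
Area = |Σ|/2 = 285.

285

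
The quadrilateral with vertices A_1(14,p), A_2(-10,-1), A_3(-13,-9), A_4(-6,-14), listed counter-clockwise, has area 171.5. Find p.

-11

Write out the shoelace sum; only the two edges meeting at A_1 involve p:
2·Area = [((-6)·p − 14·(-14)) + (14·(-1) − (-10)·p)] + 205
       = 4·p + 387 = 343
⇒ p = -11.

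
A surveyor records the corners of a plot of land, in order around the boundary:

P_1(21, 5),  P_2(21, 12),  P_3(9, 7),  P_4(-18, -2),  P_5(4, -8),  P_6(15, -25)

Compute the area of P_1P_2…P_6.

533

Apply the surveyor's formula: 2A = Σ (x_i·y_{i+1} − x_{i+1}·y_i), indices taken mod 6.
Cross-terms: 147, 39, 108, 152, 20, 600  ⇒  Σ = 1066
Area = |Σ|/2 = 533.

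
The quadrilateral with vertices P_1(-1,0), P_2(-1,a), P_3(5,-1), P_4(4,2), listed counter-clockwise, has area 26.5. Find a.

-6

The doubled signed area Σ (x_i y_{i+1} − x_{i+1} y_i) is linear in a.
With a=0 it equals 17; the coefficient of a is -6 (from the two edges through P_2).
So -6·a + 17 = 2·26.5 = 53 ⇒ a = -6.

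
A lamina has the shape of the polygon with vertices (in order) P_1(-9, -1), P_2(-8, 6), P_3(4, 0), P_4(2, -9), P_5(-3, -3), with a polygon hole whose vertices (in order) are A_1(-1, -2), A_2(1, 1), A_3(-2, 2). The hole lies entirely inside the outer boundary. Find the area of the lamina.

84

Outer boundary:
Apply Gauss's area formula: 2A = Σ (x_i·y_{i+1} − x_{i+1}·y_i), indices taken mod 5.
Cross-terms: -62, -24, -36, -33, -24  ⇒  Σ = -179
Area = |Σ|/2 = 89.5.
Hole:
Apply the shoelace formula: 2A = Σ (x_i·y_{i+1} − x_{i+1}·y_i), indices taken mod 3.
Σ = (1) + (4) + (6) = 11
Area = |Σ|/2 = 5.5.
Net area = 89.5 − 5.5 = 84.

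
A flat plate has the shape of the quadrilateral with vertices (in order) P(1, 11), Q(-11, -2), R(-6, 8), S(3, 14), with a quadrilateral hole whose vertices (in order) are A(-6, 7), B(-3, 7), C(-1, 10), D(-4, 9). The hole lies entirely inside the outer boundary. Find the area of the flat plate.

28.5

Outer boundary:
Apply the shoelace (surveyor's) formula: 2A = Σ (x_i·y_{i+1} − x_{i+1}·y_i), indices taken mod 4.
P→Q: (1)(-2) − (-11)(11) = 119
Q→R: (-11)(8) − (-6)(-2) = -100
R→S: (-6)(14) − (3)(8) = -108
S→P: (3)(11) − (1)(14) = 19
Σ = -70
Area = |Σ|/2 = 35.
Hole:
Apply the shoelace (surveyor's) formula: 2A = Σ (x_i·y_{i+1} − x_{i+1}·y_i), indices taken mod 4.
A→B: (-6)(7) − (-3)(7) = -21
B→C: (-3)(10) − (-1)(7) = -23
C→D: (-1)(9) − (-4)(10) = 31
D→A: (-4)(7) − (-6)(9) = 26
Σ = 13
Area = |Σ|/2 = 6.5.
Net area = 35 − 6.5 = 28.5.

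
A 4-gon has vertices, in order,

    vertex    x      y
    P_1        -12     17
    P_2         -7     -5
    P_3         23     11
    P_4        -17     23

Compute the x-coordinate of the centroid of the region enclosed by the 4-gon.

47/69

Apply Gauss's area formula. First the cross-terms c_i = x_i·y_{i+1} − x_{i+1}·y_i:
  179, 38, 716, -13  ⇒  2A = 920, A = 460.
Then Σ (x_i + x_{i+1})·c_i = 1880, so x̄ = 1880 / (6·460) = 47/69.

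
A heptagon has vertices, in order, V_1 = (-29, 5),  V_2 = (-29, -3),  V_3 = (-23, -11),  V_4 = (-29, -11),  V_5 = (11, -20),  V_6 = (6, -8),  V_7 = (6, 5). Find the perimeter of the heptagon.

126

|V_1V_2| = √((0)² + (-8)²) = √64 = 8
|V_2V_3| = √((6)² + (-8)²) = √100 = 10
|V_3V_4| = √((-6)² + (0)²) = √36 = 6
|V_4V_5| = √((40)² + (-9)²) = √1681 = 41
|V_5V_6| = √((-5)² + (12)²) = √169 = 13
|V_6V_7| = √((0)² + (13)²) = √169 = 13
|V_7V_1| = √((-35)² + (0)²) = √1225 = 35
Perimeter = 8 + 10 + 6 + 41 + 13 + 13 + 35 = 126.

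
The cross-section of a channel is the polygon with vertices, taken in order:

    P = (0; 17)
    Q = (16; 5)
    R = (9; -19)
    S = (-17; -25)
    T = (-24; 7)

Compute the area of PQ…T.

1148

Σ = (-272) + (-349) + (-548) + (-719) + (-408) = -2296
Area = |Σ|/2 = 1148.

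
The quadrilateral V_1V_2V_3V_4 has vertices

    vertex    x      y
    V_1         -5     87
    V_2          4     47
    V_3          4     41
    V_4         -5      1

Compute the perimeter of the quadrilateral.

|V_1V_2| = √((9)² + (-40)²) = √1681 = 41
|V_2V_3| = √((0)² + (-6)²) = √36 = 6
|V_3V_4| = √((-9)² + (-40)²) = √1681 = 41
|V_4V_1| = √((0)² + (86)²) = √7396 = 86
Perimeter = 41 + 6 + 41 + 86 = 174.

174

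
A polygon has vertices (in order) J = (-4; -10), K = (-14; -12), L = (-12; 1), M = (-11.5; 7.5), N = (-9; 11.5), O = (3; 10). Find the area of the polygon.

253.875

Apply Gauss's area formula: 2A = Σ (x_i·y_{i+1} − x_{i+1}·y_i), indices taken mod 6.
J→K: (-4)(-12) − (-14)(-10) = -92
K→L: (-14)(1) − (-12)(-12) = -158
L→M: (-12)(7.5) − (-11.5)(1) = -78.5
M→N: (-11.5)(11.5) − (-9)(7.5) = -64.75
N→O: (-9)(10) − (3)(11.5) = -124.5
O→J: (3)(-10) − (-4)(10) = 10
Σ = -507.75
Area = |Σ|/2 = 253.875.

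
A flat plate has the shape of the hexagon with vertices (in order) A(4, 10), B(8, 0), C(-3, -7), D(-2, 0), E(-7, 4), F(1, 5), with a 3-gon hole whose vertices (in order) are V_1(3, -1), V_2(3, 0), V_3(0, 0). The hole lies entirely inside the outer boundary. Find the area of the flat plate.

Outer boundary:
Apply the surveyor's formula: 2A = Σ (x_i·y_{i+1} − x_{i+1}·y_i), indices taken mod 6.
Cross-terms: -80, -56, -14, -8, -39, -10  ⇒  Σ = -207
Area = |Σ|/2 = 103.5.
Hole:
Apply Gauss's area formula: 2A = Σ (x_i·y_{i+1} − x_{i+1}·y_i), indices taken mod 3.
V_1→V_2: (3)(0) − (3)(-1) = 3
V_2→V_3: (3)(0) − (0)(0) = 0
V_3→V_1: (0)(-1) − (3)(0) = 0
Σ = 3
Area = |Σ|/2 = 1.5.
Net area = 103.5 − 1.5 = 102.

102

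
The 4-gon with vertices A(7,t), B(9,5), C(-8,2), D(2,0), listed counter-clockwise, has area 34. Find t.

3

The doubled signed area Σ (x_i y_{i+1} − x_{i+1} y_i) is linear in t.
With t=0 it equals 89; the coefficient of t is -7 (from the two edges through A).
So -7·t + 89 = 2·34 = 68 ⇒ t = 3.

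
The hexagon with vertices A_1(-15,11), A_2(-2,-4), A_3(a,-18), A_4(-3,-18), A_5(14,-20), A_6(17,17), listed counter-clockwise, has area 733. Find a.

-5

The doubled signed area Σ (x_i y_{i+1} − x_{i+1} y_i) is linear in a.
With a=0 it equals 1396; the coefficient of a is -14 (from the two edges through A_3).
So -14·a + 1396 = 2·733 = 1466 ⇒ a = -5.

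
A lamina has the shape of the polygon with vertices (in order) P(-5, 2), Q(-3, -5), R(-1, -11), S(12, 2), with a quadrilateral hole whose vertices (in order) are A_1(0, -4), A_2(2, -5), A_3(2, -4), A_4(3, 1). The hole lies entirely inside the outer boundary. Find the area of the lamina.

Outer boundary:
Apply Gauss's area formula: 2A = Σ (x_i·y_{i+1} − x_{i+1}·y_i), indices taken mod 4.
Σ = (31) + (28) + (130) + (34) = 223
Area = |Σ|/2 = 111.5.
Hole:
Apply the shoelace formula: 2A = Σ (x_i·y_{i+1} − x_{i+1}·y_i), indices taken mod 4.
A_1→A_2: (0)(-5) − (2)(-4) = 8
A_2→A_3: (2)(-4) − (2)(-5) = 2
A_3→A_4: (2)(1) − (3)(-4) = 14
A_4→A_1: (3)(-4) − (0)(1) = -12
Σ = 12
Area = |Σ|/2 = 6.
Net area = 111.5 − 6 = 105.5.

105.5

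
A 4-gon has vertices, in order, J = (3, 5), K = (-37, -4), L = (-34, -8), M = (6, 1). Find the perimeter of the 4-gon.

92

|JK| = √((-40)² + (-9)²) = √1681 = 41
|KL| = √((3)² + (-4)²) = √25 = 5
|LM| = √((40)² + (9)²) = √1681 = 41
|MJ| = √((-3)² + (4)²) = √25 = 5
Perimeter = 41 + 5 + 41 + 5 = 92.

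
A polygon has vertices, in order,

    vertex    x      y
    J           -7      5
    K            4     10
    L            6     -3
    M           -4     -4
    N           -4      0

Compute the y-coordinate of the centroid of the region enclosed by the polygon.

7/3

Apply the shoelace (surveyor's) formula. First the cross-terms c_i = x_i·y_{i+1} − x_{i+1}·y_i:
  -90, -72, -36, -16, -20  ⇒  2A = -234, A = -117.
Then Σ (y_i + y_{i+1})·c_i = -1638, so ȳ = -1638 / (6·(-117)) = 7/3.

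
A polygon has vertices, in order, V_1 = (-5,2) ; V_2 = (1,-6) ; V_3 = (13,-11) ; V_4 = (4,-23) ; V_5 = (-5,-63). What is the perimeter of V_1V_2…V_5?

144

|V_1V_2| = √((6)² + (-8)²) = √100 = 10
|V_2V_3| = √((12)² + (-5)²) = √169 = 13
|V_3V_4| = √((-9)² + (-12)²) = √225 = 15
|V_4V_5| = √((-9)² + (-40)²) = √1681 = 41
|V_5V_1| = √((0)² + (65)²) = √4225 = 65
Perimeter = 10 + 13 + 15 + 41 + 65 = 144.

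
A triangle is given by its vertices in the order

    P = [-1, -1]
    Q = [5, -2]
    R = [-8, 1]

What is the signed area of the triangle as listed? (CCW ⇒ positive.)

2.5

Apply the shoelace formula: 2A = Σ (x_i·y_{i+1} − x_{i+1}·y_i), indices taken mod 3.
Σ = (7) + (-11) + (9) = 5
Signed area = Σ/2 = 2.5 (positive ⇒ counter-clockwise traversal).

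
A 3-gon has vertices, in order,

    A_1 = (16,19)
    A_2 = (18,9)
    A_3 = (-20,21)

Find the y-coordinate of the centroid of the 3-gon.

Apply Gauss's area formula. First the cross-terms c_i = x_i·y_{i+1} − x_{i+1}·y_i:
  -198, 558, -716  ⇒  2A = -356, A = -178.
Then Σ (y_i + y_{i+1})·c_i = -17444, so ȳ = -17444 / (6·(-178)) = 49/3.

49/3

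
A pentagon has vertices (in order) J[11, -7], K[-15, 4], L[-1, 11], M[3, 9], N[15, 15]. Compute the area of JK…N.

312

Apply the surveyor's formula: 2A = Σ (x_i·y_{i+1} − x_{i+1}·y_i), indices taken mod 5.
Σ = (-61) + (-161) + (-42) + (-90) + (-270) = -624
Area = |Σ|/2 = 312.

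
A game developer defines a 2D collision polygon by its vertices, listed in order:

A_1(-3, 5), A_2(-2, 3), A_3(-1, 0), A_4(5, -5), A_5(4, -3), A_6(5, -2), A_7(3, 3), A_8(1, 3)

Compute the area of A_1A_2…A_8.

31

Σ = (1) + (3) + (5) + (5) + (7) + (21) + (6) + (14) = 62
Area = |Σ|/2 = 31.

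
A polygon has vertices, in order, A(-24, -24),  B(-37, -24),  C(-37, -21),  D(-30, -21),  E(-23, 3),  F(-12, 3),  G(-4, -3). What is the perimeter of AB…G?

98

|AB| = √((-13)² + (0)²) = √169 = 13
|BC| = √((0)² + (3)²) = √9 = 3
|CD| = √((7)² + (0)²) = √49 = 7
|DE| = √((7)² + (24)²) = √625 = 25
|EF| = √((11)² + (0)²) = √121 = 11
|FG| = √((8)² + (-6)²) = √100 = 10
|GA| = √((-20)² + (-21)²) = √841 = 29
Perimeter = 13 + 3 + 7 + 25 + 11 + 10 + 29 = 98.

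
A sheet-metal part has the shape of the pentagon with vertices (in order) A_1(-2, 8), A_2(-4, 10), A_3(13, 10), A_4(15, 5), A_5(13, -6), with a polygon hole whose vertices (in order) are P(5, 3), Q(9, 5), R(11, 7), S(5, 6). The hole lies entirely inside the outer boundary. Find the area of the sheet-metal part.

Outer boundary:
Apply the surveyor's formula: 2A = Σ (x_i·y_{i+1} − x_{i+1}·y_i), indices taken mod 5.
A_1→A_2: (-2)(10) − (-4)(8) = 12
A_2→A_3: (-4)(10) − (13)(10) = -170
A_3→A_4: (13)(5) − (15)(10) = -85
A_4→A_5: (15)(-6) − (13)(5) = -155
A_5→A_1: (13)(8) − (-2)(-6) = 92
Σ = -306
Area = |Σ|/2 = 153.
Hole:
Apply the shoelace (surveyor's) formula: 2A = Σ (x_i·y_{i+1} − x_{i+1}·y_i), indices taken mod 4.
Σ = (-2) + (8) + (31) + (-15) = 22
Area = |Σ|/2 = 11.
Net area = 153 − 11 = 142.

142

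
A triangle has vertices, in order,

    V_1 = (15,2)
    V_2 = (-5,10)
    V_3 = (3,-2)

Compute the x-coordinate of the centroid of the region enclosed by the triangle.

13/3

Apply the shoelace (surveyor's) formula. First the cross-terms c_i = x_i·y_{i+1} − x_{i+1}·y_i:
  160, -20, 36  ⇒  2A = 176, A = 88.
Then Σ (x_i + x_{i+1})·c_i = 2288, so x̄ = 2288 / (6·88) = 13/3.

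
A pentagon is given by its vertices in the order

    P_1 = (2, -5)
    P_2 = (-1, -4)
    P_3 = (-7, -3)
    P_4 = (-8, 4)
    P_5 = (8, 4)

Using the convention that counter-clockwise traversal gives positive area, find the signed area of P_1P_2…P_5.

Apply the shoelace formula: 2A = Σ (x_i·y_{i+1} − x_{i+1}·y_i), indices taken mod 5.
Σ = (-13) + (-25) + (-52) + (-64) + (-48) = -202
Signed area = Σ/2 = -101 (negative ⇒ clockwise traversal).

-101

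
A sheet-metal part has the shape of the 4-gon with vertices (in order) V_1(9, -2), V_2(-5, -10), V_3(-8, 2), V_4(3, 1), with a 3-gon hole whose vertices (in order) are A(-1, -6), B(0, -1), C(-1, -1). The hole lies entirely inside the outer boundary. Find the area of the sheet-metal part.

Outer boundary:
Σ = (-100) + (-90) + (-14) + (-15) = -219
Area = |Σ|/2 = 109.5.
Hole:
Apply Gauss's area formula: 2A = Σ (x_i·y_{i+1} − x_{i+1}·y_i), indices taken mod 3.
Cross-terms: 1, -1, 5  ⇒  Σ = 5
Area = |Σ|/2 = 2.5.
Net area = 109.5 − 2.5 = 107.

107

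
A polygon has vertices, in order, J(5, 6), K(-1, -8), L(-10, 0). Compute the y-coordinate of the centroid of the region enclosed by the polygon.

Apply Gauss's area formula. First the cross-terms c_i = x_i·y_{i+1} − x_{i+1}·y_i:
  -34, -80, -60  ⇒  2A = -174, A = -87.
Then Σ (y_i + y_{i+1})·c_i = 348, so ȳ = 348 / (6·(-87)) = -2/3.

-2/3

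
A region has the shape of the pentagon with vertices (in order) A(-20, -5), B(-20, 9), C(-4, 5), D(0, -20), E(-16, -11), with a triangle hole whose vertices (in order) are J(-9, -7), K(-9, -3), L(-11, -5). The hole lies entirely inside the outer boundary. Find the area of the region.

Outer boundary:
Apply the surveyor's formula: 2A = Σ (x_i·y_{i+1} − x_{i+1}·y_i), indices taken mod 5.
Σ = (-280) + (-64) + (80) + (-320) + (-140) = -724
Area = |Σ|/2 = 362.
Hole:
Apply Gauss's area formula: 2A = Σ (x_i·y_{i+1} − x_{i+1}·y_i), indices taken mod 3.
Σ = (-36) + (12) + (32) = 8
Area = |Σ|/2 = 4.
Net area = 362 − 4 = 358.

358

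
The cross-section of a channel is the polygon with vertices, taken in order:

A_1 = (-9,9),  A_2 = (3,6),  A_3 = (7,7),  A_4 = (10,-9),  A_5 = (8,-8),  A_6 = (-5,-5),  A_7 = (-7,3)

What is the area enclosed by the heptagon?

Cross-terms: -81, -21, -133, -8, -80, -50, -36  ⇒  Σ = -409
Area = |Σ|/2 = 204.5.

204.5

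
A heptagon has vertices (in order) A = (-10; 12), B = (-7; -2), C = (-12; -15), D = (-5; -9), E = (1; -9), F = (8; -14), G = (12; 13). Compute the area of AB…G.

438

Apply Gauss's area formula: 2A = Σ (x_i·y_{i+1} − x_{i+1}·y_i), indices taken mod 7.
A→B: (-10)(-2) − (-7)(12) = 104
B→C: (-7)(-15) − (-12)(-2) = 81
C→D: (-12)(-9) − (-5)(-15) = 33
D→E: (-5)(-9) − (1)(-9) = 54
E→F: (1)(-14) − (8)(-9) = 58
F→G: (8)(13) − (12)(-14) = 272
G→A: (12)(12) − (-10)(13) = 274
Σ = 876
Area = |Σ|/2 = 438.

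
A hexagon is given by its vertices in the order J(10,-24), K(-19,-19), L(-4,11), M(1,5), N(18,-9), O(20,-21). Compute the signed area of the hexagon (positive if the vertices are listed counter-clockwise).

-764.5

Apply the surveyor's formula: 2A = Σ (x_i·y_{i+1} − x_{i+1}·y_i), indices taken mod 6.
J→K: (10)(-19) − (-19)(-24) = -646
K→L: (-19)(11) − (-4)(-19) = -285
L→M: (-4)(5) − (1)(11) = -31
M→N: (1)(-9) − (18)(5) = -99
N→O: (18)(-21) − (20)(-9) = -198
O→J: (20)(-24) − (10)(-21) = -270
Σ = -1529
Signed area = Σ/2 = -764.5 (negative ⇒ clockwise traversal).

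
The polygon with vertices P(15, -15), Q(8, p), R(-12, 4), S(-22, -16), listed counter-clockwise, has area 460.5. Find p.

The doubled signed area Σ (x_i y_{i+1} − x_{i+1} y_i) is linear in p.
With p=0 it equals 1002; the coefficient of p is 27 (from the two edges through Q).
So 27·p + 1002 = 2·460.5 = 921 ⇒ p = -3.

-3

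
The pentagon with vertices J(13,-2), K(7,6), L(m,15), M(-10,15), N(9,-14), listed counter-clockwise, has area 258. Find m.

0

The doubled signed area Σ (x_i y_{i+1} − x_{i+1} y_i) is linear in m.
With m=0 it equals 516; the coefficient of m is 9 (from the two edges through L).
So 9·m + 516 = 2·258 = 516 ⇒ m = 0.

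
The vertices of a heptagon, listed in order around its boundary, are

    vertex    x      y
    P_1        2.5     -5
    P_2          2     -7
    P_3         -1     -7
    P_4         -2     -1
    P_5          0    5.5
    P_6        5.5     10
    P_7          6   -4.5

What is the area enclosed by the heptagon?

Apply the surveyor's formula: 2A = Σ (x_i·y_{i+1} − x_{i+1}·y_i), indices taken mod 7.
Σ = (-7.5) + (-21) + (-13) + (-11) + (-30.25) + (-84.75) + (-18.75) = -186.25
Area = |Σ|/2 = 93.125.

93.125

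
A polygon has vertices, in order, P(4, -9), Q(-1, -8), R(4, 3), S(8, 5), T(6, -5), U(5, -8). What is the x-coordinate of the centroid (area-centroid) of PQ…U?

239/61

Apply Gauss's area formula. First the cross-terms c_i = x_i·y_{i+1} − x_{i+1}·y_i:
  -41, 29, -4, -70, -23, -13  ⇒  2A = -122, A = -61.
Then Σ (x_i + x_{i+1})·c_i = -1434, so x̄ = -1434 / (6·(-61)) = 239/61.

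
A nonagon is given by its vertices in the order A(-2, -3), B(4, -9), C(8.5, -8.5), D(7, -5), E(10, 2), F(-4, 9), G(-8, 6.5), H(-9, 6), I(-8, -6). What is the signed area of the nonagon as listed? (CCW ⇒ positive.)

A→B: (-2)(-9) − (4)(-3) = 30
B→C: (4)(-8.5) − (8.5)(-9) = 42.5
C→D: (8.5)(-5) − (7)(-8.5) = 17
D→E: (7)(2) − (10)(-5) = 64
E→F: (10)(9) − (-4)(2) = 98
F→G: (-4)(6.5) − (-8)(9) = 46
G→H: (-8)(6) − (-9)(6.5) = 10.5
H→I: (-9)(-6) − (-8)(6) = 102
I→A: (-8)(-3) − (-2)(-6) = 12
Σ = 422
Signed area = Σ/2 = 211 (positive ⇒ counter-clockwise traversal).

211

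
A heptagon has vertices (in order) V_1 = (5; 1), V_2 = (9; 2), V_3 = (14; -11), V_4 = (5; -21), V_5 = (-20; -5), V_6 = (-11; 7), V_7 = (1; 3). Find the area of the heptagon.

Apply the shoelace formula: 2A = Σ (x_i·y_{i+1} − x_{i+1}·y_i), indices taken mod 7.
Σ = (1) + (-127) + (-239) + (-445) + (-195) + (-40) + (-14) = -1059
Area = |Σ|/2 = 529.5.

529.5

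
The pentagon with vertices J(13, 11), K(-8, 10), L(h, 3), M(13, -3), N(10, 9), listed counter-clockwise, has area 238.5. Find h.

-14

The doubled signed area Σ (x_i y_{i+1} − x_{i+1} y_i) is linear in h.
With h=0 it equals 295; the coefficient of h is -13 (from the two edges through L).
So -13·h + 295 = 2·238.5 = 477 ⇒ h = -14.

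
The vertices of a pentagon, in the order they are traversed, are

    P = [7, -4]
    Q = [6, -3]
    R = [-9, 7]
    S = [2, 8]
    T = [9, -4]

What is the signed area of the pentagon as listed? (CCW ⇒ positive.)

Σ = (3) + (15) + (-86) + (-80) + (-8) = -156
Signed area = Σ/2 = -78 (negative ⇒ clockwise traversal).

-78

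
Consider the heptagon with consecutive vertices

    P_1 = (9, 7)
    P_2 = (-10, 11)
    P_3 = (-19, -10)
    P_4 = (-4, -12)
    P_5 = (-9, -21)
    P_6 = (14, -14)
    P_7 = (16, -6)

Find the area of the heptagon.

684

Σ = (169) + (309) + (188) + (-24) + (420) + (140) + (166) = 1368
Area = |Σ|/2 = 684.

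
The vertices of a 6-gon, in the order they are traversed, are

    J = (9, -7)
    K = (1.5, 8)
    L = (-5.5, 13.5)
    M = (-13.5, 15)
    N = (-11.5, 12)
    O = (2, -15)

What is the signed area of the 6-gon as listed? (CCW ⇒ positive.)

Apply the shoelace formula: 2A = Σ (x_i·y_{i+1} − x_{i+1}·y_i), indices taken mod 6.
Cross-terms: 82.5, 64.25, 99.75, 10.5, 148.5, 121  ⇒  Σ = 526.5
Signed area = Σ/2 = 263.25 (positive ⇒ counter-clockwise traversal).

263.25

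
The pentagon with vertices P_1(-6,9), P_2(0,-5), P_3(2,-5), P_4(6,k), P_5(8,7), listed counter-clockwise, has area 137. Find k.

Write out the shoelace sum; only the two edges meeting at P_4 involve k:
2·Area = [(2·k − 6·(-5)) + (6·7 − 8·k)] + 154
       = -6·k + 226 = 274
⇒ k = -8.

-8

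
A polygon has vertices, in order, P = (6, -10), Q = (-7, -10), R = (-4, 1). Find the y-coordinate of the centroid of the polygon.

Apply the surveyor's formula. First the cross-terms c_i = x_i·y_{i+1} − x_{i+1}·y_i:
  -130, -47, 34  ⇒  2A = -143, A = -71.5.
Then Σ (y_i + y_{i+1})·c_i = 2717, so ȳ = 2717 / (6·(-71.5)) = -19/3.

-19/3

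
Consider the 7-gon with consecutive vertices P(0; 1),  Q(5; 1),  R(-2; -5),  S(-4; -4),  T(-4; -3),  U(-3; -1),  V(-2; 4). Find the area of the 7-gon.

Σ = (-5) + (-23) + (-12) + (-4) + (-5) + (-14) + (-2) = -65
Area = |Σ|/2 = 32.5.

32.5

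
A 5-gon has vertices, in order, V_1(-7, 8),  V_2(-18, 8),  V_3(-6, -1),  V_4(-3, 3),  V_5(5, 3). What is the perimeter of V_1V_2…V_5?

52

|V_1V_2| = √((-11)² + (0)²) = √121 = 11
|V_2V_3| = √((12)² + (-9)²) = √225 = 15
|V_3V_4| = √((3)² + (4)²) = √25 = 5
|V_4V_5| = √((8)² + (0)²) = √64 = 8
|V_5V_1| = √((-12)² + (5)²) = √169 = 13
Perimeter = 11 + 15 + 5 + 8 + 13 = 52.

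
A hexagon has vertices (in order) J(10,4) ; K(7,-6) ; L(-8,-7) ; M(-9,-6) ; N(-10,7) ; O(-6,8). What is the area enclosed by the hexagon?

232.5

Apply the shoelace formula: 2A = Σ (x_i·y_{i+1} − x_{i+1}·y_i), indices taken mod 6.
J→K: (10)(-6) − (7)(4) = -88
K→L: (7)(-7) − (-8)(-6) = -97
L→M: (-8)(-6) − (-9)(-7) = -15
M→N: (-9)(7) − (-10)(-6) = -123
N→O: (-10)(8) − (-6)(7) = -38
O→J: (-6)(4) − (10)(8) = -104
Σ = -465
Area = |Σ|/2 = 232.5.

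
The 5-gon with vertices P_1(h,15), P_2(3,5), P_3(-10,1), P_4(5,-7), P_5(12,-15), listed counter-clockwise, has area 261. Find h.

13

Write out the shoelace sum; only the two edges meeting at P_1 involve h:
2·Area = [(12·15 − h·(-15)) + (h·5 − 3·15)] + 127
       = 20·h + 262 = 522
⇒ h = 13.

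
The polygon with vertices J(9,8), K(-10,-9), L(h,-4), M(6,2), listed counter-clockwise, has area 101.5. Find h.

The doubled signed area Σ (x_i y_{i+1} − x_{i+1} y_i) is linear in h.
With h=0 it equals 93; the coefficient of h is 11 (from the two edges through L).
So 11·h + 93 = 2·101.5 = 203 ⇒ h = 10.

10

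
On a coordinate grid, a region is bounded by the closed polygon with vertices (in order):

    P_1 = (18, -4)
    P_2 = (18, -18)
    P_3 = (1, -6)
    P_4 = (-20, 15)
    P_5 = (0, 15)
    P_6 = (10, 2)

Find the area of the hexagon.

Apply the shoelace (surveyor's) formula: 2A = Σ (x_i·y_{i+1} − x_{i+1}·y_i), indices taken mod 6.
Σ = (-252) + (-90) + (-105) + (-300) + (-150) + (-76) = -973
Area = |Σ|/2 = 486.5.

486.5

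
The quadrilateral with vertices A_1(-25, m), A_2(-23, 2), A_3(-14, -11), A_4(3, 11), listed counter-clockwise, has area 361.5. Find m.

13

The doubled signed area Σ (x_i y_{i+1} − x_{i+1} y_i) is linear in m.
With m=0 it equals 385; the coefficient of m is 26 (from the two edges through A_1).
So 26·m + 385 = 2·361.5 = 723 ⇒ m = 13.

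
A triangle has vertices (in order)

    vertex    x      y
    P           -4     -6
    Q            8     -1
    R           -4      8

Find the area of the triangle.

84

Σ = (52) + (60) + (56) = 168
Area = |Σ|/2 = 84.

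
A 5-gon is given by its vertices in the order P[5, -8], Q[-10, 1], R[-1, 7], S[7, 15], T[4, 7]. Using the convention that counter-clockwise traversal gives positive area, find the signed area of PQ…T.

-143

Apply the shoelace formula: 2A = Σ (x_i·y_{i+1} − x_{i+1}·y_i), indices taken mod 5.
Cross-terms: -75, -69, -64, -11, -67  ⇒  Σ = -286
Signed area = Σ/2 = -143 (negative ⇒ clockwise traversal).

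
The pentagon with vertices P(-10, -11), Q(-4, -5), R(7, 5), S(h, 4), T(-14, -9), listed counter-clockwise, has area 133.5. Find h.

-7

Write out the shoelace sum; only the two edges meeting at S involve h:
2·Area = [(7·4 − h·5) + (h·(-9) − (-14)·4)] + 85
       = -14·h + 169 = 267
⇒ h = -7.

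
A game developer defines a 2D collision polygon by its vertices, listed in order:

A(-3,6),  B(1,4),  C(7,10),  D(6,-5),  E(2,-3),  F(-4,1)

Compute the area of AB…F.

85

Apply the shoelace formula: 2A = Σ (x_i·y_{i+1} − x_{i+1}·y_i), indices taken mod 6.
Σ = (-18) + (-18) + (-95) + (-8) + (-10) + (-21) = -170
Area = |Σ|/2 = 85.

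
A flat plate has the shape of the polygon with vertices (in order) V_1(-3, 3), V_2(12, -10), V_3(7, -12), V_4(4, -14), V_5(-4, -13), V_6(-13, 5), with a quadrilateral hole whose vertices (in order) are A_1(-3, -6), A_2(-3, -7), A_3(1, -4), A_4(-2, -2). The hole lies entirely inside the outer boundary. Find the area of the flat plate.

216.5

Outer boundary:
Apply the surveyor's formula: 2A = Σ (x_i·y_{i+1} − x_{i+1}·y_i), indices taken mod 6.
Cross-terms: -6, -74, -50, -108, -189, -24  ⇒  Σ = -451
Area = |Σ|/2 = 225.5.
Hole:
Σ = (3) + (19) + (-10) + (6) = 18
Area = |Σ|/2 = 9.
Net area = 225.5 − 9 = 216.5.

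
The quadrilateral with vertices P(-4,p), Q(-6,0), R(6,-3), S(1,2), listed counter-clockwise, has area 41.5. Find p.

The doubled signed area Σ (x_i y_{i+1} − x_{i+1} y_i) is linear in p.
With p=0 it equals 41; the coefficient of p is 7 (from the two edges through P).
So 7·p + 41 = 2·41.5 = 83 ⇒ p = 6.

6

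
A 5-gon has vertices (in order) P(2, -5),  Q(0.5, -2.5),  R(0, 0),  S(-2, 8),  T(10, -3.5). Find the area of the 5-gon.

Σ = (-2.5) + (0) + (0) + (-73) + (-43) = -118.5
Area = |Σ|/2 = 59.25.

59.25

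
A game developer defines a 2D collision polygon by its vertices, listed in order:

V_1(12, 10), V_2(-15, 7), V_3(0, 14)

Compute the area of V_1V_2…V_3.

72

Apply the shoelace formula: 2A = Σ (x_i·y_{i+1} − x_{i+1}·y_i), indices taken mod 3.
Σ = (234) + (-210) + (-168) = -144
Area = |Σ|/2 = 72.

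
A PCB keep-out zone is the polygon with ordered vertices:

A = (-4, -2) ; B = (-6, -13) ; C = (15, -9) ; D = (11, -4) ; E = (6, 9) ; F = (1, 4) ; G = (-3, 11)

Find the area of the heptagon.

269.5

Apply the shoelace (surveyor's) formula: 2A = Σ (x_i·y_{i+1} − x_{i+1}·y_i), indices taken mod 7.
A→B: (-4)(-13) − (-6)(-2) = 40
B→C: (-6)(-9) − (15)(-13) = 249
C→D: (15)(-4) − (11)(-9) = 39
D→E: (11)(9) − (6)(-4) = 123
E→F: (6)(4) − (1)(9) = 15
F→G: (1)(11) − (-3)(4) = 23
G→A: (-3)(-2) − (-4)(11) = 50
Σ = 539
Area = |Σ|/2 = 269.5.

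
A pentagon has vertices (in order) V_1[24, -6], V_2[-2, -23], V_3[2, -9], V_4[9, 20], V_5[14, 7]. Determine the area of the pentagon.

424

Apply the surveyor's formula: 2A = Σ (x_i·y_{i+1} − x_{i+1}·y_i), indices taken mod 5.
Σ = (-564) + (64) + (121) + (-217) + (-252) = -848
Area = |Σ|/2 = 424.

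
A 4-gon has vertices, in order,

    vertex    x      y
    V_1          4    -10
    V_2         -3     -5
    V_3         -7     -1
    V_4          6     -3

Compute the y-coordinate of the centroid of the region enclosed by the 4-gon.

Apply the shoelace (surveyor's) formula. First the cross-terms c_i = x_i·y_{i+1} − x_{i+1}·y_i:
  -50, -32, 27, -48  ⇒  2A = -103, A = -51.5.
Then Σ (y_i + y_{i+1})·c_i = 1458, so ȳ = 1458 / (6·(-51.5)) = -486/103.

-486/103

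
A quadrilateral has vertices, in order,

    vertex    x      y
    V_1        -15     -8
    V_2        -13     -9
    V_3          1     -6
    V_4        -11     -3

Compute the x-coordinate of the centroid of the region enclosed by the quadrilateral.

-195/23

Apply the shoelace (surveyor's) formula. First the cross-terms c_i = x_i·y_{i+1} − x_{i+1}·y_i:
  31, 87, -69, 43  ⇒  2A = 92, A = 46.
Then Σ (x_i + x_{i+1})·c_i = -2340, so x̄ = -2340 / (6·46) = -195/23.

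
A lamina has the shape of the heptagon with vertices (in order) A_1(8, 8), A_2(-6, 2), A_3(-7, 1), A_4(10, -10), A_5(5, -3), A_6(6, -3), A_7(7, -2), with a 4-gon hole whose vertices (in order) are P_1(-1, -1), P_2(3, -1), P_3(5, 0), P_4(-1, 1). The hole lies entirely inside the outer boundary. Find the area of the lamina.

Outer boundary:
Apply the shoelace (surveyor's) formula: 2A = Σ (x_i·y_{i+1} − x_{i+1}·y_i), indices taken mod 7.
Cross-terms: 64, 8, 60, 20, 3, 9, 72  ⇒  Σ = 236
Area = |Σ|/2 = 118.
Hole:
P_1→P_2: (-1)(-1) − (3)(-1) = 4
P_2→P_3: (3)(0) − (5)(-1) = 5
P_3→P_4: (5)(1) − (-1)(0) = 5
P_4→P_1: (-1)(-1) − (-1)(1) = 2
Σ = 16
Area = |Σ|/2 = 8.
Net area = 118 − 8 = 110.

110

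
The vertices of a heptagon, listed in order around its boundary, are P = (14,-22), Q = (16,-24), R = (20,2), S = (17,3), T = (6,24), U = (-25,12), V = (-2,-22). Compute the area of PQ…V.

Apply the surveyor's formula: 2A = Σ (x_i·y_{i+1} − x_{i+1}·y_i), indices taken mod 7.
P→Q: (14)(-24) − (16)(-22) = 16
Q→R: (16)(2) − (20)(-24) = 512
R→S: (20)(3) − (17)(2) = 26
S→T: (17)(24) − (6)(3) = 390
T→U: (6)(12) − (-25)(24) = 672
U→V: (-25)(-22) − (-2)(12) = 574
V→P: (-2)(-22) − (14)(-22) = 352
Σ = 2542
Area = |Σ|/2 = 1271.

1271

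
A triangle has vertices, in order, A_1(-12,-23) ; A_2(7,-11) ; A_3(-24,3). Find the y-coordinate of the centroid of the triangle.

Apply the surveyor's formula. First the cross-terms c_i = x_i·y_{i+1} − x_{i+1}·y_i:
  293, -243, 588  ⇒  2A = 638, A = 319.
Then Σ (y_i + y_{i+1})·c_i = -19778, so ȳ = -19778 / (6·319) = -31/3.

-31/3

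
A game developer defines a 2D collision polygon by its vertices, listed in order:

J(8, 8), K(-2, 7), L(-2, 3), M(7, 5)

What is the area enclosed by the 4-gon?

Apply the shoelace formula: 2A = Σ (x_i·y_{i+1} − x_{i+1}·y_i), indices taken mod 4.
J→K: (8)(7) − (-2)(8) = 72
K→L: (-2)(3) − (-2)(7) = 8
L→M: (-2)(5) − (7)(3) = -31
M→J: (7)(8) − (8)(5) = 16
Σ = 65
Area = |Σ|/2 = 32.5.

32.5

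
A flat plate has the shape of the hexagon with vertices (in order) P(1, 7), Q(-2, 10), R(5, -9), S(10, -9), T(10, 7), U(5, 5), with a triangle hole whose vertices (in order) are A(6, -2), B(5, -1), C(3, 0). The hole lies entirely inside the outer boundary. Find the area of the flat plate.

120.5

Outer boundary:
P→Q: (1)(10) − (-2)(7) = 24
Q→R: (-2)(-9) − (5)(10) = -32
R→S: (5)(-9) − (10)(-9) = 45
S→T: (10)(7) − (10)(-9) = 160
T→U: (10)(5) − (5)(7) = 15
U→P: (5)(7) − (1)(5) = 30
Σ = 242
Area = |Σ|/2 = 121.
Hole:
Apply Gauss's area formula: 2A = Σ (x_i·y_{i+1} − x_{i+1}·y_i), indices taken mod 3.
A→B: (6)(-1) − (5)(-2) = 4
B→C: (5)(0) − (3)(-1) = 3
C→A: (3)(-2) − (6)(0) = -6
Σ = 1
Area = |Σ|/2 = 0.5.
Net area = 121 − 0.5 = 120.5.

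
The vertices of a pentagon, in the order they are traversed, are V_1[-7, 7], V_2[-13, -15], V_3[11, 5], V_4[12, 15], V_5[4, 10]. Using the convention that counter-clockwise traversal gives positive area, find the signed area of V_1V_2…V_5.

279.5

Σ = (196) + (100) + (105) + (60) + (98) = 559
Signed area = Σ/2 = 279.5 (positive ⇒ counter-clockwise traversal).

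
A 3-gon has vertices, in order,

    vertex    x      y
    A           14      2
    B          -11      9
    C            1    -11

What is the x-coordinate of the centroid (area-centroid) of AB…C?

4/3

Apply Gauss's area formula. First the cross-terms c_i = x_i·y_{i+1} − x_{i+1}·y_i:
  148, 112, 156  ⇒  2A = 416, A = 208.
Then Σ (x_i + x_{i+1})·c_i = 1664, so x̄ = 1664 / (6·208) = 4/3.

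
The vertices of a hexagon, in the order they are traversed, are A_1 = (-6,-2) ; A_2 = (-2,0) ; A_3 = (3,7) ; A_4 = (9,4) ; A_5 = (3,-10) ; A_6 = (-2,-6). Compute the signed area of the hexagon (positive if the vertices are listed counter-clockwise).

Σ = (-4) + (-14) + (-51) + (-102) + (-38) + (-32) = -241
Signed area = Σ/2 = -120.5 (negative ⇒ clockwise traversal).

-120.5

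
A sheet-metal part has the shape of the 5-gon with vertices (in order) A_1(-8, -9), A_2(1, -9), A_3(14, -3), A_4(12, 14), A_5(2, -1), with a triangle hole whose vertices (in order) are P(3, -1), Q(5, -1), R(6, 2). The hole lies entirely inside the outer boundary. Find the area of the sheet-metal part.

Outer boundary:
Apply Gauss's area formula: 2A = Σ (x_i·y_{i+1} − x_{i+1}·y_i), indices taken mod 5.
Σ = (81) + (123) + (232) + (-40) + (-26) = 370
Area = |Σ|/2 = 185.
Hole:
Apply Gauss's area formula: 2A = Σ (x_i·y_{i+1} − x_{i+1}·y_i), indices taken mod 3.
Σ = (2) + (16) + (-12) = 6
Area = |Σ|/2 = 3.
Net area = 185 − 3 = 182.

182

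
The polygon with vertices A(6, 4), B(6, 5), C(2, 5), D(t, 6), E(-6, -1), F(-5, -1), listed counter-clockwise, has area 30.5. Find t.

The doubled signed area Σ (x_i y_{i+1} − x_{i+1} y_i) is linear in t.
With t=0 it equals 61; the coefficient of t is -6 (from the two edges through D).
So -6·t + 61 = 2·30.5 = 61 ⇒ t = 0.

0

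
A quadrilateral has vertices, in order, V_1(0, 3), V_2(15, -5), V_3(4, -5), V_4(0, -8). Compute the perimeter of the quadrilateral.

|V_1V_2| = √((15)² + (-8)²) = √289 = 17
|V_2V_3| = √((-11)² + (0)²) = √121 = 11
|V_3V_4| = √((-4)² + (-3)²) = √25 = 5
|V_4V_1| = √((0)² + (11)²) = √121 = 11
Perimeter = 17 + 11 + 5 + 11 = 44.

44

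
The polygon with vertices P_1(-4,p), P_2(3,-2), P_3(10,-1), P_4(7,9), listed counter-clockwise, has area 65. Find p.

-7

Write out the shoelace sum; only the two edges meeting at P_1 involve p:
2·Area = [(7·p − (-4)·9) + ((-4)·(-2) − 3·p)] + 114
       = 4·p + 158 = 130
⇒ p = -7.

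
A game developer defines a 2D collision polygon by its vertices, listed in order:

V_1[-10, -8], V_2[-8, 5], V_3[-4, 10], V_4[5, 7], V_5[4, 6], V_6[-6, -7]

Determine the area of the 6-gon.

132

Apply the surveyor's formula: 2A = Σ (x_i·y_{i+1} − x_{i+1}·y_i), indices taken mod 6.
Cross-terms: -114, -60, -78, 2, 8, -22  ⇒  Σ = -264
Area = |Σ|/2 = 132.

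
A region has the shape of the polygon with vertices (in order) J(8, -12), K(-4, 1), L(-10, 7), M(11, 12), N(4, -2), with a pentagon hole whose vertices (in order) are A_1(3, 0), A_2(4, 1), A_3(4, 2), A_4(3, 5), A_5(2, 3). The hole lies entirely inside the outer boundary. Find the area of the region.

173

Outer boundary:
Apply Gauss's area formula: 2A = Σ (x_i·y_{i+1} − x_{i+1}·y_i), indices taken mod 5.
J→K: (8)(1) − (-4)(-12) = -40
K→L: (-4)(7) − (-10)(1) = -18
L→M: (-10)(12) − (11)(7) = -197
M→N: (11)(-2) − (4)(12) = -70
N→J: (4)(-12) − (8)(-2) = -32
Σ = -357
Area = |Σ|/2 = 178.5.
Hole:
Apply the shoelace (surveyor's) formula: 2A = Σ (x_i·y_{i+1} − x_{i+1}·y_i), indices taken mod 5.
Σ = (3) + (4) + (14) + (-1) + (-9) = 11
Area = |Σ|/2 = 5.5.
Net area = 178.5 − 5.5 = 173.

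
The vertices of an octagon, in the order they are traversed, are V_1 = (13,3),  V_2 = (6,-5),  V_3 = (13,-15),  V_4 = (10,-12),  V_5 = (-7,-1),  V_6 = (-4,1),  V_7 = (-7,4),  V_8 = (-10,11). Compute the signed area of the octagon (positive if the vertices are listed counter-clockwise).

-219

V_1→V_2: (13)(-5) − (6)(3) = -83
V_2→V_3: (6)(-15) − (13)(-5) = -25
V_3→V_4: (13)(-12) − (10)(-15) = -6
V_4→V_5: (10)(-1) − (-7)(-12) = -94
V_5→V_6: (-7)(1) − (-4)(-1) = -11
V_6→V_7: (-4)(4) − (-7)(1) = -9
V_7→V_8: (-7)(11) − (-10)(4) = -37
V_8→V_1: (-10)(3) − (13)(11) = -173
Σ = -438
Signed area = Σ/2 = -219 (negative ⇒ clockwise traversal).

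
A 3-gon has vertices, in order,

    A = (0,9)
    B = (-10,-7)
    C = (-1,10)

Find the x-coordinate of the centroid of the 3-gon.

Apply the shoelace formula. First the cross-terms c_i = x_i·y_{i+1} − x_{i+1}·y_i:
  90, -107, -9  ⇒  2A = -26, A = -13.
Then Σ (x_i + x_{i+1})·c_i = 286, so x̄ = 286 / (6·(-13)) = -11/3.

-11/3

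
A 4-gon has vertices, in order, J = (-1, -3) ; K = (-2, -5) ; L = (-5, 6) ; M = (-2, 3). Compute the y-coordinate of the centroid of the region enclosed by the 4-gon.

7/12

Apply Gauss's area formula. First the cross-terms c_i = x_i·y_{i+1} − x_{i+1}·y_i:
  -1, -37, -3, 9  ⇒  2A = -32, A = -16.
Then Σ (y_i + y_{i+1})·c_i = -56, so ȳ = -56 / (6·(-16)) = 7/12.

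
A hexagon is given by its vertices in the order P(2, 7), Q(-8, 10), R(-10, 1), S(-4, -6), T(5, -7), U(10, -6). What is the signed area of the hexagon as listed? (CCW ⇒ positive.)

206

Σ = (76) + (92) + (64) + (58) + (40) + (82) = 412
Signed area = Σ/2 = 206 (positive ⇒ counter-clockwise traversal).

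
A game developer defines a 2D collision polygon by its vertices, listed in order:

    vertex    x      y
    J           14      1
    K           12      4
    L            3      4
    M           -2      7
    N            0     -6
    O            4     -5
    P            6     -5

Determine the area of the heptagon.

115.5

Apply the shoelace (surveyor's) formula: 2A = Σ (x_i·y_{i+1} − x_{i+1}·y_i), indices taken mod 7.
Σ = (44) + (36) + (29) + (12) + (24) + (10) + (76) = 231
Area = |Σ|/2 = 115.5.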